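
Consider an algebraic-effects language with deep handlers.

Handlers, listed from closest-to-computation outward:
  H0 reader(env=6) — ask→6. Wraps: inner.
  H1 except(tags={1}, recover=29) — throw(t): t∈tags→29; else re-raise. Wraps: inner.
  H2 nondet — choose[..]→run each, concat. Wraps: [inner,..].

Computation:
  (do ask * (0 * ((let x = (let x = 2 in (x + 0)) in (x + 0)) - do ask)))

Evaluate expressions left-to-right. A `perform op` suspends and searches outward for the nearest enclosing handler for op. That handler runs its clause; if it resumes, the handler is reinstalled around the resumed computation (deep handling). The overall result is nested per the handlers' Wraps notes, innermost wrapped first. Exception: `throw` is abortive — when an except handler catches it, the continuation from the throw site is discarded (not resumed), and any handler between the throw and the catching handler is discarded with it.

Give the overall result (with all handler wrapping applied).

Answer: [0]

Working:
ask @ H0 ⇒ 6
ask @ H0 ⇒ 6
H0 returns 0
H1 returns 0
H2 returns [0]
= [0]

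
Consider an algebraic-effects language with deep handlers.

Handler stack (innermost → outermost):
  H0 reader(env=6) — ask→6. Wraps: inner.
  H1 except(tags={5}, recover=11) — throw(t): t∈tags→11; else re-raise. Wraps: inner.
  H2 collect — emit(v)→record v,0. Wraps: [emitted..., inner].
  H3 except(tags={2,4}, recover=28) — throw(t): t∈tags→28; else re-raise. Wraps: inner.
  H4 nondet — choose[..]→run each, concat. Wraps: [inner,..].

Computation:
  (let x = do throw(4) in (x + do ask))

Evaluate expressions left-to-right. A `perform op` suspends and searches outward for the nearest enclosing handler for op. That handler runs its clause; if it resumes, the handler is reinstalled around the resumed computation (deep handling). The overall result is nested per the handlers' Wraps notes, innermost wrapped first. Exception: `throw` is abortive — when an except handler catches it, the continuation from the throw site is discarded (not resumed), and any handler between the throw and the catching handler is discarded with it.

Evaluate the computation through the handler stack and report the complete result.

Evaluation trace:
throw(4) @ H1 re-raised
throw(4) @ H3 caught ⇒ 28
H4 returns [28]
= [28]

Answer: [28]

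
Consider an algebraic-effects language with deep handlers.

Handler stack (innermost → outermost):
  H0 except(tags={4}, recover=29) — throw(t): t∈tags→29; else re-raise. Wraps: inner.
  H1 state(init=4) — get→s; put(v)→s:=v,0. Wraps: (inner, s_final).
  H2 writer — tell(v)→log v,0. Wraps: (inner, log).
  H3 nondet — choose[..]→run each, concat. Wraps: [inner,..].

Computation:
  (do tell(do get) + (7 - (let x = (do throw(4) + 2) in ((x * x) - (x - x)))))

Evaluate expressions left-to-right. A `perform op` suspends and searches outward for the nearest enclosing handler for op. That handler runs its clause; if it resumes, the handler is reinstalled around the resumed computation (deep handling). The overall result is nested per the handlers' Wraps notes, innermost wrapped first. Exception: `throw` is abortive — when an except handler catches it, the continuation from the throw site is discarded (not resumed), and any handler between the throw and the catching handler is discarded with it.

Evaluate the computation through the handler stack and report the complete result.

Working:
get @ H1 ⇒ 4
tell(4) @ H2 ⇒ log+=4
throw(4) @ H0 caught ⇒ 29
H1 returns (29, 4)
H2 returns ((29, 4), (4))
H3 returns [((29, 4), (4))]
= [((29, 4), (4))]

Answer: [((29, 4), (4))]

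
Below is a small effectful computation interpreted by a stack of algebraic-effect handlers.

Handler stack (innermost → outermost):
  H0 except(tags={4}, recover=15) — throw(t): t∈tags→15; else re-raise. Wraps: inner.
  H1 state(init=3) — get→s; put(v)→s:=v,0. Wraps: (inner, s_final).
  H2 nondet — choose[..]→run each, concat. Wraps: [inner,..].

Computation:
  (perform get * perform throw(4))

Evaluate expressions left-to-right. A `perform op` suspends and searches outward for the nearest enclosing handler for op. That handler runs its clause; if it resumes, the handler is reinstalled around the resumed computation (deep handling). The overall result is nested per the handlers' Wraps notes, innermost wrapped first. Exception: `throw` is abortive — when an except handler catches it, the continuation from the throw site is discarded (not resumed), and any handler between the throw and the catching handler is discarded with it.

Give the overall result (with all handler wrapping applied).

Answer: [(15, 3)]

Step-by-step:
get @ H1 ⇒ 3
throw(4) @ H0 caught ⇒ 15
H1 returns (15, 3)
H2 returns [(15, 3)]
= [(15, 3)]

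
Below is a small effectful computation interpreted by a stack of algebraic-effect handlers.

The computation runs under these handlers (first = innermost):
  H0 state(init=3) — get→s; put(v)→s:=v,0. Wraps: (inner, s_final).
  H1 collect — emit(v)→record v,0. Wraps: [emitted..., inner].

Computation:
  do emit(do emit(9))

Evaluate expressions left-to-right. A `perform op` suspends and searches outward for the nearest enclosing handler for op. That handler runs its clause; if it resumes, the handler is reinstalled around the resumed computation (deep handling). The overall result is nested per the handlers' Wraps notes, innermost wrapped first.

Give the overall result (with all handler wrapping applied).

Answer: [9, 0, (0, 3)]

Evaluation trace:
emit(9) @ H1 ⇒ out+=9
emit(0) @ H1 ⇒ out+=0
H0 returns (0, 3)
H1 returns [9, 0, (0, 3)]
= [9, 0, (0, 3)]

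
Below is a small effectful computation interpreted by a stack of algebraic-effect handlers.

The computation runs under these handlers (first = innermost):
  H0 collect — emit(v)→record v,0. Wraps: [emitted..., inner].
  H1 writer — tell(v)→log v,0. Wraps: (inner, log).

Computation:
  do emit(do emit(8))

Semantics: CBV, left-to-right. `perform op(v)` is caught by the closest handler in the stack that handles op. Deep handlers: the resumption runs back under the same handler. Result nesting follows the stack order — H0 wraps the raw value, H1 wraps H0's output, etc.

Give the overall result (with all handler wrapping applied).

Evaluation trace:
emit(8) @ H0 ⇒ out+=8
emit(0) @ H0 ⇒ out+=0
H0 returns [8, 0, 0]
H1 returns ([8, 0, 0], ())
= ([8, 0, 0], ())

Answer: ([8, 0, 0], ())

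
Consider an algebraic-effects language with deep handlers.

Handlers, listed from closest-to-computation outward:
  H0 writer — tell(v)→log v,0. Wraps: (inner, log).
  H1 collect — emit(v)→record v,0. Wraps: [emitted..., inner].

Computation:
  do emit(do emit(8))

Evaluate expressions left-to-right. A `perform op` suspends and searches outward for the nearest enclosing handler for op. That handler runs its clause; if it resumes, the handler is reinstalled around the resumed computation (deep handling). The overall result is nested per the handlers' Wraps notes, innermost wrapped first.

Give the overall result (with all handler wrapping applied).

Working:
emit(8) @ H1 ⇒ out+=8
emit(0) @ H1 ⇒ out+=0
H0 returns (0, ())
H1 returns [8, 0, (0, ())]
= [8, 0, (0, ())]

Answer: [8, 0, (0, ())]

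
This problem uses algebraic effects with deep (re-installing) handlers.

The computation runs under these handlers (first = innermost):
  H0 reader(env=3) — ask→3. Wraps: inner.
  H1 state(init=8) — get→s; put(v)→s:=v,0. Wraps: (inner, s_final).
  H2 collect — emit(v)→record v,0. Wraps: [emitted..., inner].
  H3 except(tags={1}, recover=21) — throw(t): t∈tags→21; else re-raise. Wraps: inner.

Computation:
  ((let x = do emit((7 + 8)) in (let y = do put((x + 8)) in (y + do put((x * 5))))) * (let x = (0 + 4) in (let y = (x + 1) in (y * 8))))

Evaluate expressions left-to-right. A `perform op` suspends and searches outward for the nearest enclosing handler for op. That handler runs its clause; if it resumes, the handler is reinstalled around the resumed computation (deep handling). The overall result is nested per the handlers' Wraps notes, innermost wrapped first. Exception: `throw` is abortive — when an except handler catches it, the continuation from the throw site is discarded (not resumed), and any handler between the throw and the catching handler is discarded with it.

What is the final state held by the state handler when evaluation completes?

Answer: 0

Working:
emit(15) @ H2 ⇒ out+=15
put(8) @ H1 ⇒ s:=8
put(0) @ H1 ⇒ s:=0
H0 returns 0
H1 returns (0, 0)
H2 returns [15, (0, 0)]
H3 returns [15, (0, 0)]
= [15, (0, 0)]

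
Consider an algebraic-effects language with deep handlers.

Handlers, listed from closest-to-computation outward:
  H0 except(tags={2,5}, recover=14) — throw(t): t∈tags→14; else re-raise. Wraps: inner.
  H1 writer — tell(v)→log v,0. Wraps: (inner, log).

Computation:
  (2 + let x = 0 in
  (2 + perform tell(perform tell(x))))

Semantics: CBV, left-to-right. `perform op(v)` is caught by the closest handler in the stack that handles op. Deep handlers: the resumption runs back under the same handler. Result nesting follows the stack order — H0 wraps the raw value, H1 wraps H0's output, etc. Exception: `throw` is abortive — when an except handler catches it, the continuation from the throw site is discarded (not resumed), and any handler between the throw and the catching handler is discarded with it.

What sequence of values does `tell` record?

Evaluation trace:
tell(0) @ H1 ⇒ log+=0
tell(0) @ H1 ⇒ log+=0
H0 returns 4
H1 returns (4, (0, 0))
= (4, (0, 0))

Answer: (0, 0)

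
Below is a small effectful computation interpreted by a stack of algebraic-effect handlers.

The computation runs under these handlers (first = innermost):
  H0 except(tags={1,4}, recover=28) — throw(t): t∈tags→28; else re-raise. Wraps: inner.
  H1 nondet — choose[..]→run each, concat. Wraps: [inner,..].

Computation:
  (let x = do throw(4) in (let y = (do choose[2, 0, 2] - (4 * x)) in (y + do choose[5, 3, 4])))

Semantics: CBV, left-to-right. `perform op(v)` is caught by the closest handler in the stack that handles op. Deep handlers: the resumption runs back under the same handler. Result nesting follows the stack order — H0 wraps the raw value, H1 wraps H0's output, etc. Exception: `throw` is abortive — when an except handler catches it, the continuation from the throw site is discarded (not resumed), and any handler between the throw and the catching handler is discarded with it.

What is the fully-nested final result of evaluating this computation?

Answer: [28]

Working:
throw(4) @ H0 caught ⇒ 28
H1 returns [28]
= [28]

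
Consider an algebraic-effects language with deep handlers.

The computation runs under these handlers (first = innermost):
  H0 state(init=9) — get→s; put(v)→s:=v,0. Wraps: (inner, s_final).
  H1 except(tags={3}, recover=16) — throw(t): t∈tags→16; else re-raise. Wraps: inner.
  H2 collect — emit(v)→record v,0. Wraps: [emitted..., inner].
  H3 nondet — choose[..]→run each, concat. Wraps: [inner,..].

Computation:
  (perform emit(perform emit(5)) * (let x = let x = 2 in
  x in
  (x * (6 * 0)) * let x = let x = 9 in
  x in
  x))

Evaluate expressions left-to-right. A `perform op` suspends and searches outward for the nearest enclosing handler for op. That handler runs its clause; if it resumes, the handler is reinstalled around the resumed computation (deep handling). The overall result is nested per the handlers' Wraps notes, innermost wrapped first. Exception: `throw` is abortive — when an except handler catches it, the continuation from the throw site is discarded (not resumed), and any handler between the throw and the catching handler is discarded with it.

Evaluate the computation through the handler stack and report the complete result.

Evaluation trace:
emit(5) @ H2 ⇒ out+=5
emit(0) @ H2 ⇒ out+=0
H0 returns (0, 9)
H1 returns (0, 9)
H2 returns [5, 0, (0, 9)]
H3 returns [[5, 0, (0, 9)]]
= [[5, 0, (0, 9)]]

Answer: [[5, 0, (0, 9)]]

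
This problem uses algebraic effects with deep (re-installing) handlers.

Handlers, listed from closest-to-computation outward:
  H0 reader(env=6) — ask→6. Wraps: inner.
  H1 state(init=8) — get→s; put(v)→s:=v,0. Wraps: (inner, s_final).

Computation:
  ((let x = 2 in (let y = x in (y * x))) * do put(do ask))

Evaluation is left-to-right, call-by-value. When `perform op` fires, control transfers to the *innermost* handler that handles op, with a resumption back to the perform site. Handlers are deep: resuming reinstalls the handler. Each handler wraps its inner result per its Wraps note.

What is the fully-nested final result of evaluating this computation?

Answer: (0, 6)

Evaluation trace:
ask @ H0 ⇒ 6
put(6) @ H1 ⇒ s:=6
H0 returns 0
H1 returns (0, 6)
= (0, 6)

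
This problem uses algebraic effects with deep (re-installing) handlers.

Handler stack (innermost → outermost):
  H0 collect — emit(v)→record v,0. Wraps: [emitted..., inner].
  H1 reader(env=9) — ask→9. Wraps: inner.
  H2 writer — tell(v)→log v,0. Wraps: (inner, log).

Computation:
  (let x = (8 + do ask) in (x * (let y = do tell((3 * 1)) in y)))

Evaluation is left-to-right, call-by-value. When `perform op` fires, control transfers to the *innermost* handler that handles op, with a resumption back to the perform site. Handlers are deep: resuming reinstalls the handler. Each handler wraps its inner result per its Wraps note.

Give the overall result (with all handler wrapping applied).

Working:
ask @ H1 ⇒ 9
tell(3) @ H2 ⇒ log+=3
H0 returns [0]
H1 returns [0]
H2 returns ([0], (3))
= ([0], (3))

Answer: ([0], (3))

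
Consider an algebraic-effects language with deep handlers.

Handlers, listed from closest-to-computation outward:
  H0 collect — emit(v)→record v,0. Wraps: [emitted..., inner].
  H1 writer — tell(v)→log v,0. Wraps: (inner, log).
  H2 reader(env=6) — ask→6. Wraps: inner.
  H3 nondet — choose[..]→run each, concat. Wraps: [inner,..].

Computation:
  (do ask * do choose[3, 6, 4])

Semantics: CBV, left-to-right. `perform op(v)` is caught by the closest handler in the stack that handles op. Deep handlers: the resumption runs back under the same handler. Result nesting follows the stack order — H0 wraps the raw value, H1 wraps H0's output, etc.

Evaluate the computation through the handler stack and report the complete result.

Answer: [([18], ()), ([36], ()), ([24], ())]

Working:
ask @ H2 ⇒ 6
choose[3, 6, 4] @ H3
  branch[0] choose=3:
    H0 returns [18]
    H1 returns ([18], ())
    H2 returns ([18], ())
    H3 returns [([18], ())]
  branch[1] choose=6:
    H0 returns [36]
    H1 returns ([36], ())
    H2 returns ([36], ())
    H3 returns [([36], ())]
  branch[2] choose=4:
    H0 returns [24]
    H1 returns ([24], ())
    H2 returns ([24], ())
    H3 returns [([24], ())]
= [([18], ()), ([36], ()), ([24], ())]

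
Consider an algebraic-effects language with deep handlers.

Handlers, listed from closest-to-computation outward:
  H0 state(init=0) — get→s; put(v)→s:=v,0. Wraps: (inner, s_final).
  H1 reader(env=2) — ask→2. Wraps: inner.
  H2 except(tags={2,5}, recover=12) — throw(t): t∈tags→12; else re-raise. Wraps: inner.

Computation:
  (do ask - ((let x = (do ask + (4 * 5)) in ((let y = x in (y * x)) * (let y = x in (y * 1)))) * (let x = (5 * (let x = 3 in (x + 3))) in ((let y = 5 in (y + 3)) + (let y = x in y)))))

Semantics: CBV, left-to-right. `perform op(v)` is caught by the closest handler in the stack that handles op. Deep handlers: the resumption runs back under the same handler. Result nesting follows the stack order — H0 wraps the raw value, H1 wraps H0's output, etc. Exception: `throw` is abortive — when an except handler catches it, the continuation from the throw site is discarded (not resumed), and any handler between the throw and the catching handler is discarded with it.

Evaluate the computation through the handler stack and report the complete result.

Answer: (-404622, 0)

Working:
ask @ H1 ⇒ 2
ask @ H1 ⇒ 2
H0 returns (-404622, 0)
H1 returns (-404622, 0)
H2 returns (-404622, 0)
= (-404622, 0)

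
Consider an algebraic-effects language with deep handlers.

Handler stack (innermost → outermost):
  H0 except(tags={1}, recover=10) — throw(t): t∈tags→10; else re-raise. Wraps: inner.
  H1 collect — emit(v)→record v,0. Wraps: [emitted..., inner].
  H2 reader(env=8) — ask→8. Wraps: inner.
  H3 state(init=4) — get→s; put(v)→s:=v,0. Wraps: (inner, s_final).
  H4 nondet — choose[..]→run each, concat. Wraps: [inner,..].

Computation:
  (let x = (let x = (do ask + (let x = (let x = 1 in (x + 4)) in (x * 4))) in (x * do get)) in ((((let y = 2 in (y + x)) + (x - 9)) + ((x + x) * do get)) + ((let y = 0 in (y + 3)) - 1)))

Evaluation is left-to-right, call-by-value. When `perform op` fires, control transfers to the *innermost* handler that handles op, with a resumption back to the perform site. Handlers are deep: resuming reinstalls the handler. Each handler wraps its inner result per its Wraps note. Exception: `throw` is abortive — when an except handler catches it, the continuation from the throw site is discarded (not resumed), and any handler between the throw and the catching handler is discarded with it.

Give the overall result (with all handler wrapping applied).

Evaluation trace:
ask @ H2 ⇒ 8
get @ H3 ⇒ 4
get @ H3 ⇒ 4
H0 returns 1115
H1 returns [1115]
H2 returns [1115]
H3 returns ([1115], 4)
H4 returns [([1115], 4)]
= [([1115], 4)]

Answer: [([1115], 4)]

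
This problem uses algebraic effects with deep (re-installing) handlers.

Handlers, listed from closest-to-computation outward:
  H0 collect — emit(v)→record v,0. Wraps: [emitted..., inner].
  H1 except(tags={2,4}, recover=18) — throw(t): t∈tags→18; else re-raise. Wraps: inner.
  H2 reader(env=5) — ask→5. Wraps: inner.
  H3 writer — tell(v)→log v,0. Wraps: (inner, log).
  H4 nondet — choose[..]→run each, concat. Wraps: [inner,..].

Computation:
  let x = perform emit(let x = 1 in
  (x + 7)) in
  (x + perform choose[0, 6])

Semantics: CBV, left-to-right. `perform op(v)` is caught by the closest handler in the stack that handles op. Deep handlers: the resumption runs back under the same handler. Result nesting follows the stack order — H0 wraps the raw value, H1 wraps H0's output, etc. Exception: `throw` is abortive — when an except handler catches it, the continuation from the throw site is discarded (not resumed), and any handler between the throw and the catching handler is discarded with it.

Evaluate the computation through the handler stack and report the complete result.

Answer: [([8, 0], ()), ([8, 6], ())]

Evaluation trace:
emit(8) @ H0 ⇒ out+=8
choose[0, 6] @ H4
  branch[0] choose=0:
    H0 returns [8, 0]
    H1 returns [8, 0]
    H2 returns [8, 0]
    H3 returns ([8, 0], ())
    H4 returns [([8, 0], ())]
  branch[1] choose=6:
    H0 returns [8, 6]
    H1 returns [8, 6]
    H2 returns [8, 6]
    H3 returns ([8, 6], ())
    H4 returns [([8, 6], ())]
= [([8, 0], ()), ([8, 6], ())]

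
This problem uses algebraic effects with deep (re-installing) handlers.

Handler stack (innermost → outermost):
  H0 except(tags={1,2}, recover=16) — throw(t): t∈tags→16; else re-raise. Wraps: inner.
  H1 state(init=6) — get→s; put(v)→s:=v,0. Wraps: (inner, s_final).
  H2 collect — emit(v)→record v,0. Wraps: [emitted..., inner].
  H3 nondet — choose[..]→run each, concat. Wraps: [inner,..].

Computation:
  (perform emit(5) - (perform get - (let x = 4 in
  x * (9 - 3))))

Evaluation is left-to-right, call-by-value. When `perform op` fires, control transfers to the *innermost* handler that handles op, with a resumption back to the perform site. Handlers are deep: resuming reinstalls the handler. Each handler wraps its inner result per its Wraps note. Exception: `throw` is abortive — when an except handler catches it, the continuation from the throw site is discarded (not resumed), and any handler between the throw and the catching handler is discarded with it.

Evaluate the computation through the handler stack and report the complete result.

Evaluation trace:
emit(5) @ H2 ⇒ out+=5
get @ H1 ⇒ 6
H0 returns 18
H1 returns (18, 6)
H2 returns [5, (18, 6)]
H3 returns [[5, (18, 6)]]
= [[5, (18, 6)]]

Answer: [[5, (18, 6)]]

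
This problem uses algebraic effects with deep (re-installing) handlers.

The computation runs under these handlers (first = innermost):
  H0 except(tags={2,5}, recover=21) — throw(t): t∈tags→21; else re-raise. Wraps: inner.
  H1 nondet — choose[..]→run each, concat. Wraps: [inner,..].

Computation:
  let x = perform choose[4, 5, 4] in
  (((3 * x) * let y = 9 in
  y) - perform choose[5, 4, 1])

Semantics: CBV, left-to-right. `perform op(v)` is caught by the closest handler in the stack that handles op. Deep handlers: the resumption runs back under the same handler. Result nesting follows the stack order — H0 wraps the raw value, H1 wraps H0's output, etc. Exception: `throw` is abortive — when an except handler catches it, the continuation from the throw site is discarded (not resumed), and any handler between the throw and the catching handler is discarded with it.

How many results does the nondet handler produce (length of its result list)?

Answer: 9

Step-by-step:
choose[4, 5, 4] @ H1
  branch[0] choose=4:
    choose[5, 4, 1] @ H1
      branch[0] choose=5:
        H0 returns 103
        H1 returns [103]
      branch[1] choose=4:
        H0 returns 104
        H1 returns [104]
      branch[2] choose=1:
        H0 returns 107
        H1 returns [107]
  branch[1] choose=5:
    choose[5, 4, 1] @ H1
      branch[0] choose=5:
        H0 returns 130
        H1 returns [130]
      branch[1] choose=4:
        H0 returns 131
        H1 returns [131]
      branch[2] choose=1:
        H0 returns 134
        H1 returns [134]
  branch[2] choose=4:
    choose[5, 4, 1] @ H1
      branch[0] choose=5:
        H0 returns 103
        H1 returns [103]
      branch[1] choose=4:
        H0 returns 104
        H1 returns [104]
      branch[2] choose=1:
        H0 returns 107
        H1 returns [107]
= [103, 104, 107, 130, 131, 134, 103, 104, 107]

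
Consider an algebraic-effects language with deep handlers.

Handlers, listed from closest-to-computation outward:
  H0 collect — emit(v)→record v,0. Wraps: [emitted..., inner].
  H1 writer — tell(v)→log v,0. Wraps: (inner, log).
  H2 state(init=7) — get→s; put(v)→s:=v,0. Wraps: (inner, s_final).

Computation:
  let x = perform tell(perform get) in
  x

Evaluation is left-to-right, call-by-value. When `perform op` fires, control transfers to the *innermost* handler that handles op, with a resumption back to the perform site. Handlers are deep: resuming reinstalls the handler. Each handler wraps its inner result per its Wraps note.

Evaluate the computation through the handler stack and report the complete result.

Evaluation trace:
get @ H2 ⇒ 7
tell(7) @ H1 ⇒ log+=7
H0 returns [0]
H1 returns ([0], (7))
H2 returns (([0], (7)), 7)
= (([0], (7)), 7)

Answer: (([0], (7)), 7)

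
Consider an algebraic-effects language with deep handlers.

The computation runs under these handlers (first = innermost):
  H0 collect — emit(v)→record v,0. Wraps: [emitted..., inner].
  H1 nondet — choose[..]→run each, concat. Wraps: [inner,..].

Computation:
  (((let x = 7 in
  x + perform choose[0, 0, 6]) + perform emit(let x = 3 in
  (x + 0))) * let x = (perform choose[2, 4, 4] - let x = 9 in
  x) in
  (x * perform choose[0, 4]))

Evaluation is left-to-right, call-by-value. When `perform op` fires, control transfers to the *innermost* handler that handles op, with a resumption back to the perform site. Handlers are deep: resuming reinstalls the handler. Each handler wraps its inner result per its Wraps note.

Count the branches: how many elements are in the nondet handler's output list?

Evaluation trace:
choose[0, 0, 6] @ H1
  branch[0] choose=0:
    emit(3) @ H0 ⇒ out+=3
    choose[2, 4, 4] @ H1
      branch[0] choose=2:
        choose[0, 4] @ H1
          branch[0] choose=0:
            H0 returns [3, 0]
            H1 returns [[3, 0]]
          branch[1] choose=4:
            H0 returns [3, -196]
            H1 returns [[3, -196]]
      branch[1] choose=4:
        choose[0, 4] @ H1
          branch[0] choose=0:
            H0 returns [3, 0]
            H1 returns [[3, 0]]
          branch[1] choose=4:
            H0 returns [3, -140]
            H1 returns [[3, -140]]
      branch[2] choose=4:
        choose[0, 4] @ H1
          branch[0] choose=0:
            H0 returns [3, 0]
            H1 returns [[3, 0]]
          branch[1] choose=4:
            H0 returns [3, -140]
            H1 returns [[3, -140]]
  branch[1] choose=0:
    emit(3) @ H0 ⇒ out+=3
    choose[2, 4, 4] @ H1
      branch[0] choose=2:
        choose[0, 4] @ H1
          branch[0] choose=0:
            H0 returns [3, 0]
            H1 returns [[3, 0]]
          branch[1] choose=4:
            H0 returns [3, -196]
            H1 returns [[3, -196]]
      branch[1] choose=4:
        choose[0, 4] @ H1
          branch[0] choose=0:
            H0 returns [3, 0]
            H1 returns [[3, 0]]
          branch[1] choose=4:
            H0 returns [3, -140]
            H1 returns [[3, -140]]
      branch[2] choose=4:
        choose[0, 4] @ H1
          branch[0] choose=0:
            H0 returns [3, 0]
            H1 returns [[3, 0]]
          branch[1] choose=4:
            H0 returns [3, -140]
            H1 returns [[3, -140]]
  branch[2] choose=6:
    emit(3) @ H0 ⇒ out+=3
    choose[2, 4, 4] @ H1
      branch[0] choose=2:
        choose[0, 4] @ H1
          branch[0] choose=0:
            H0 returns [3, 0]
            H1 returns [[3, 0]]
          branch[1] choose=4:
            H0 returns [3, -364]
            H1 returns [[3, -364]]
      branch[1] choose=4:
        choose[0, 4] @ H1
          branch[0] choose=0:
            H0 returns [3, 0]
            H1 returns [[3, 0]]
          branch[1] choose=4:
            H0 returns [3, -260]
            H1 returns [[3, -260]]
      branch[2] choose=4:
        choose[0, 4] @ H1
          branch[0] choose=0:
            H0 returns [3, 0]
            H1 returns [[3, 0]]
          branch[1] choose=4:
            H0 returns [3, -260]
            H1 returns [[3, -260]]
= [[3, 0], [3, -196], [3, 0], [3, -140], [3, 0], [3, -140], [3, 0], [3, -196], [3, 0], [3, -140], [3, 0], [3, -140], [3, 0], [3, -364], [3, 0], [3, -260], [3, 0], [3, -260]]

Answer: 18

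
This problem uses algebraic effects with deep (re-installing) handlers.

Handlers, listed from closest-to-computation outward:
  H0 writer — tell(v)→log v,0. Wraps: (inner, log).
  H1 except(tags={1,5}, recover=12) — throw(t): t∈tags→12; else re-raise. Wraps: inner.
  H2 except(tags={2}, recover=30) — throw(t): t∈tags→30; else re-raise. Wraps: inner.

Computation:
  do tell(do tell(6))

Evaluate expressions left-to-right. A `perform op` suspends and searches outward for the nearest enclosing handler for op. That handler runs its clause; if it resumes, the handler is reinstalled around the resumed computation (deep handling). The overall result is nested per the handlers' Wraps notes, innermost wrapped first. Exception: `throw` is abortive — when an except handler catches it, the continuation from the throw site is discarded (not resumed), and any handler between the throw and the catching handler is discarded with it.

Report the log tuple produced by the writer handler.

Answer: (6, 0)

Step-by-step:
tell(6) @ H0 ⇒ log+=6
tell(0) @ H0 ⇒ log+=0
H0 returns (0, (6, 0))
H1 returns (0, (6, 0))
H2 returns (0, (6, 0))
= (0, (6, 0))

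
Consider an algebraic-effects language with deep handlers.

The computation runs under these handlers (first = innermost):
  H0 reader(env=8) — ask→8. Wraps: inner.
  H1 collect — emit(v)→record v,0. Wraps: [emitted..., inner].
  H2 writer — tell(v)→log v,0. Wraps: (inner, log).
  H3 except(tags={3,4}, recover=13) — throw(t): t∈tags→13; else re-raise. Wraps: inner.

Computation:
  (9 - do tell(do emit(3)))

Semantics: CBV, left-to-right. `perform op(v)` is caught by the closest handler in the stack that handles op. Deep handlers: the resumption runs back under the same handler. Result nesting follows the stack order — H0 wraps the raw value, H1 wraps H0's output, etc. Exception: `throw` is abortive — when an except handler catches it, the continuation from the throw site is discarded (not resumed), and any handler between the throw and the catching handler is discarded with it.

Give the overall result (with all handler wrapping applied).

Step-by-step:
emit(3) @ H1 ⇒ out+=3
tell(0) @ H2 ⇒ log+=0
H0 returns 9
H1 returns [3, 9]
H2 returns ([3, 9], (0))
H3 returns ([3, 9], (0))
= ([3, 9], (0))

Answer: ([3, 9], (0))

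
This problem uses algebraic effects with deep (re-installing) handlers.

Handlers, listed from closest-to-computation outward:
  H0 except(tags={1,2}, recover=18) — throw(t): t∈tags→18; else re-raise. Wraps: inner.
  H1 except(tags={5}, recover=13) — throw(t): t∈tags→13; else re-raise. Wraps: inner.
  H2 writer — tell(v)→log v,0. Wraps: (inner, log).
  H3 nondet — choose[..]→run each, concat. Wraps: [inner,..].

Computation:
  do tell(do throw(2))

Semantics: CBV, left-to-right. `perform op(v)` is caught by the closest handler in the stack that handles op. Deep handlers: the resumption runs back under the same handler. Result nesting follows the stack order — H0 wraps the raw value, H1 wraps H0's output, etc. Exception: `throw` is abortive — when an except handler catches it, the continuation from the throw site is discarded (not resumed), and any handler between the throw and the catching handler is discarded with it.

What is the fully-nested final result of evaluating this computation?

Step-by-step:
throw(2) @ H0 caught ⇒ 18
H1 returns 18
H2 returns (18, ())
H3 returns [(18, ())]
= [(18, ())]

Answer: [(18, ())]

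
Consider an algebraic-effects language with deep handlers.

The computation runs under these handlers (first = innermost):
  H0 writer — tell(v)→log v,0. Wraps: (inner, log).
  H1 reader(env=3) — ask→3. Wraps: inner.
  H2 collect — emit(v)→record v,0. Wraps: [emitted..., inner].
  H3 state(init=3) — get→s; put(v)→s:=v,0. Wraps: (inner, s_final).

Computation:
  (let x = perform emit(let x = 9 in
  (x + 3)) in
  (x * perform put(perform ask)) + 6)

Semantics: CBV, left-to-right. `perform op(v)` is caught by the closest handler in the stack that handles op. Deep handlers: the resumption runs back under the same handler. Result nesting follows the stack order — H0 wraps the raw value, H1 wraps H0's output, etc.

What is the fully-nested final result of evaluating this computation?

Answer: ([12, (6, ())], 3)

Working:
emit(12) @ H2 ⇒ out+=12
ask @ H1 ⇒ 3
put(3) @ H3 ⇒ s:=3
H0 returns (6, ())
H1 returns (6, ())
H2 returns [12, (6, ())]
H3 returns ([12, (6, ())], 3)
= ([12, (6, ())], 3)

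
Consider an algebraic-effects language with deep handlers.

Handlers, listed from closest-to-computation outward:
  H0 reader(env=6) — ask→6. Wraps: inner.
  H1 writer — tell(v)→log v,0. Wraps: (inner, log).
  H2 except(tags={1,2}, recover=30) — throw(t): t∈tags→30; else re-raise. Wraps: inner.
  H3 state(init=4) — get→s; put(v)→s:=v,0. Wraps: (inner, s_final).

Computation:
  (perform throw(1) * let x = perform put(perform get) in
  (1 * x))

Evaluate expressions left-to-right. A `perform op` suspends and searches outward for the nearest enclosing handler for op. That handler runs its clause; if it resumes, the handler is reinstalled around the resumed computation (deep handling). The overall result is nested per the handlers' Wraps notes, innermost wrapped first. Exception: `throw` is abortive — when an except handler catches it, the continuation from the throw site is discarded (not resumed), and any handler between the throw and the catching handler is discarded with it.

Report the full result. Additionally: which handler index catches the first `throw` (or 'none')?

Working:
throw(1) @ H2 caught ⇒ 30
H3 returns (30, 4)
= (30, 4)

Answer: (30, 4) ; first throw caught by: H2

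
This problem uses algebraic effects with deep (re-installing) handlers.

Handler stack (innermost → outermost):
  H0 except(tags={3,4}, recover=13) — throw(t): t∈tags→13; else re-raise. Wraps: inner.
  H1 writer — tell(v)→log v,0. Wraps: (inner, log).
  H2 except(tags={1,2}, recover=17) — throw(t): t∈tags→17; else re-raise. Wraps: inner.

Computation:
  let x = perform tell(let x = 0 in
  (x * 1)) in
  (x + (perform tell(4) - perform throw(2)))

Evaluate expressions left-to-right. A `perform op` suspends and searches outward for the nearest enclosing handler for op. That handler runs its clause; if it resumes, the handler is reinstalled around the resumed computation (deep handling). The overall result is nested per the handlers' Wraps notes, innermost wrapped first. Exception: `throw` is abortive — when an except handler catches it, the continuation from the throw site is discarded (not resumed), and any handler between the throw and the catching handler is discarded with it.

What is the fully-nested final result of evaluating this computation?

Answer: 17

Working:
tell(0) @ H1 ⇒ log+=0
tell(4) @ H1 ⇒ log+=4
throw(2) @ H0 re-raised
throw(2) @ H2 caught ⇒ 17
= 17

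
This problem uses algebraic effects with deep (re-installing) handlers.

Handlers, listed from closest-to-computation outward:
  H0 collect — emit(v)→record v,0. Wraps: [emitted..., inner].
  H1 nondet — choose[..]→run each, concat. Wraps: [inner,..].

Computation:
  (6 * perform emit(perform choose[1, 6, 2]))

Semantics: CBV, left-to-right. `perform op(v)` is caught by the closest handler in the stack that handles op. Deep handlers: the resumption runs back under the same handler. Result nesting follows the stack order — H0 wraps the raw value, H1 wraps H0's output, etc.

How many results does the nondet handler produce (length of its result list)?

Step-by-step:
choose[1, 6, 2] @ H1
  branch[0] choose=1:
    emit(1) @ H0 ⇒ out+=1
    H0 returns [1, 0]
    H1 returns [[1, 0]]
  branch[1] choose=6:
    emit(6) @ H0 ⇒ out+=6
    H0 returns [6, 0]
    H1 returns [[6, 0]]
  branch[2] choose=2:
    emit(2) @ H0 ⇒ out+=2
    H0 returns [2, 0]
    H1 returns [[2, 0]]
= [[1, 0], [6, 0], [2, 0]]

Answer: 3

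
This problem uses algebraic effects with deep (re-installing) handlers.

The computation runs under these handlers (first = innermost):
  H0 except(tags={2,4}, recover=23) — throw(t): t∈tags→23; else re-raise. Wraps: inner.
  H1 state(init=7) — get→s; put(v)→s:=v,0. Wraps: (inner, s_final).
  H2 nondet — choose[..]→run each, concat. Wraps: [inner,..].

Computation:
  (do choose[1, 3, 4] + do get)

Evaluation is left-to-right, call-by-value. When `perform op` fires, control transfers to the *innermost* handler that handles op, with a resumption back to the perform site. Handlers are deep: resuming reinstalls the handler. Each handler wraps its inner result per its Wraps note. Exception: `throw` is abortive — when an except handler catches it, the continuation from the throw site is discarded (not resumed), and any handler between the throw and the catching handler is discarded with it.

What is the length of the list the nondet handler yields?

Answer: 3

Working:
choose[1, 3, 4] @ H2
  branch[0] choose=1:
    get @ H1 ⇒ 7
    H0 returns 8
    H1 returns (8, 7)
    H2 returns [(8, 7)]
  branch[1] choose=3:
    get @ H1 ⇒ 7
    H0 returns 10
    H1 returns (10, 7)
    H2 returns [(10, 7)]
  branch[2] choose=4:
    get @ H1 ⇒ 7
    H0 returns 11
    H1 returns (11, 7)
    H2 returns [(11, 7)]
= [(8, 7), (10, 7), (11, 7)]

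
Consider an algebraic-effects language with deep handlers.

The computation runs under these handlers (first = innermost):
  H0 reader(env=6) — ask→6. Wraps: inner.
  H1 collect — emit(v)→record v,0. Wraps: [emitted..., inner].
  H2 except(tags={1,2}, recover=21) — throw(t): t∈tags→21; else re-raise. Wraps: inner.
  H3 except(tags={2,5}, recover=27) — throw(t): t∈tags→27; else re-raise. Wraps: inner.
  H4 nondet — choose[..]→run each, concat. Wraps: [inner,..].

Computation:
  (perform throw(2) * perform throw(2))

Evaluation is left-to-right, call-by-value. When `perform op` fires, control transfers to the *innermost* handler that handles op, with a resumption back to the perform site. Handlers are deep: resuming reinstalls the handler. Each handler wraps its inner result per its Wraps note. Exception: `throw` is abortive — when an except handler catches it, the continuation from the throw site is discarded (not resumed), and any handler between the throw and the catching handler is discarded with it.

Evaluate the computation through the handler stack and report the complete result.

Evaluation trace:
throw(2) @ H2 caught ⇒ 21
H3 returns 21
H4 returns [21]
= [21]

Answer: [21]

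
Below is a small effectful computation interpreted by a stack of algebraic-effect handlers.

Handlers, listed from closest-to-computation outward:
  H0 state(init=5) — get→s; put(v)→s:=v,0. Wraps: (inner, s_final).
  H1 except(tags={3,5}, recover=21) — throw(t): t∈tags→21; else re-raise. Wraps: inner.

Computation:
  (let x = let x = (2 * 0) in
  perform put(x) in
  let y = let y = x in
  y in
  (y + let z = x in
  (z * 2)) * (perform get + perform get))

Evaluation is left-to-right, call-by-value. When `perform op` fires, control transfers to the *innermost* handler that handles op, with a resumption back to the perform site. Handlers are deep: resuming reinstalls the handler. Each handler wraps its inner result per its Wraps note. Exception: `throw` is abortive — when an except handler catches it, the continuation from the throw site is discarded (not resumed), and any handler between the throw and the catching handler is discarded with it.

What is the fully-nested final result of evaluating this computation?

Answer: (0, 0)

Step-by-step:
put(0) @ H0 ⇒ s:=0
get @ H0 ⇒ 0
get @ H0 ⇒ 0
H0 returns (0, 0)
H1 returns (0, 0)
= (0, 0)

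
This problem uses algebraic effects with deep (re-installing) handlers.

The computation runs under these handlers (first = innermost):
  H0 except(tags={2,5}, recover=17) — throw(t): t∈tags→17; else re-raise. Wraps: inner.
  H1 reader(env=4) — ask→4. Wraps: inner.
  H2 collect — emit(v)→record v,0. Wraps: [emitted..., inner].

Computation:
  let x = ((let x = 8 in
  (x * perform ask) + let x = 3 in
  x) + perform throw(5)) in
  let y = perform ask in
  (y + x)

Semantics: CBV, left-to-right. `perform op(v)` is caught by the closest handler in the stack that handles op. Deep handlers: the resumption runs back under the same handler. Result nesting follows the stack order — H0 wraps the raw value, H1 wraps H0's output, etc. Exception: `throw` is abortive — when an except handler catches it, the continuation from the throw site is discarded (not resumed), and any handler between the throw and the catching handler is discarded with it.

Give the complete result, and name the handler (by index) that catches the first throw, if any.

Answer: [17] ; first throw caught by: H0

Working:
ask @ H1 ⇒ 4
throw(5) @ H0 caught ⇒ 17
H1 returns 17
H2 returns [17]
= [17]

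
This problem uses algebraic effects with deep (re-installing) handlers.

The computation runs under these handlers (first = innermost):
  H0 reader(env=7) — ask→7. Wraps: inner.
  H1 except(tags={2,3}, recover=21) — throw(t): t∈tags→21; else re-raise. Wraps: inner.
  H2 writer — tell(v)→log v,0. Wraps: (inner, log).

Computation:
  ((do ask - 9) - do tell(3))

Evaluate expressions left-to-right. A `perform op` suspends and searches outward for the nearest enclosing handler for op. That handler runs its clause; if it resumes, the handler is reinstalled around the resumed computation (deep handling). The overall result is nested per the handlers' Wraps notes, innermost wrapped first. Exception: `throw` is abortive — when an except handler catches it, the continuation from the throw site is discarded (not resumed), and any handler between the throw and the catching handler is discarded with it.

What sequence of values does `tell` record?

Answer: (3)

Evaluation trace:
ask @ H0 ⇒ 7
tell(3) @ H2 ⇒ log+=3
H0 returns -2
H1 returns -2
H2 returns (-2, (3))
= (-2, (3))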